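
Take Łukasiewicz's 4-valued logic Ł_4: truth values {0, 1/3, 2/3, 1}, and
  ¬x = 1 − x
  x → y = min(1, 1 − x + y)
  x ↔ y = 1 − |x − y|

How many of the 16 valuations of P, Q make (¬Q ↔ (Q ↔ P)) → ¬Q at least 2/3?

P = 0, Q = 0 ↦ 1  ≥
P = 0, Q = 1/3 ↦ 2/3  ≥
P = 0, Q = 2/3 ↦ 1/3  <
P = 0, Q = 1 ↦ 0  <
P = 1/3, Q = 0 ↦ 1  ≥
P = 1/3, Q = 1/3 ↦ 1  ≥
P = 1/3, Q = 2/3 ↦ 2/3  ≥
P = 1/3, Q = 1 ↦ 1/3  <
P = 2/3, Q = 0 ↦ 1  ≥
P = 2/3, Q = 1/3 ↦ 2/3  ≥
P = 2/3, Q = 2/3 ↦ 1  ≥
P = 2/3, Q = 1 ↦ 2/3  ≥
P = 1, Q = 0 ↦ 1  ≥
P = 1, Q = 1/3 ↦ 1  ≥
P = 1, Q = 2/3 ↦ 2/3  ≥
P = 1, Q = 1 ↦ 1  ≥
So 13 of the 16 assignments meet the threshold.

13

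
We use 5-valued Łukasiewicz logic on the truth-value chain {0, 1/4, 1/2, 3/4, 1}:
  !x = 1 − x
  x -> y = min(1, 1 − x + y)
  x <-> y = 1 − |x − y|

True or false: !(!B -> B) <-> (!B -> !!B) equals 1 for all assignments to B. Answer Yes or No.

No

Counterexample: take B = 0.
!B = !0 = 1
!B -> B = 1 -> 0 = 0
!(!B -> B) = !0 = 1
!B = !0 = 1
!!B = !1 = 0
!B -> !!B = 1 -> 0 = 0
!(!B -> B) <-> (!B -> !!B) = 1 <-> 0 = 0
This gives 0 ≠ 1.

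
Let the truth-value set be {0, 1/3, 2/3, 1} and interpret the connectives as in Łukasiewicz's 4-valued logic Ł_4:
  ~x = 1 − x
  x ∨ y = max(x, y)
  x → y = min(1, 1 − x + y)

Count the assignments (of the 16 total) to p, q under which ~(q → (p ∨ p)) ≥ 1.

1

p = 0, q = 0 ↦ 0  <
p = 0, q = 1/3 ↦ 1/3  <
p = 0, q = 2/3 ↦ 2/3  <
p = 0, q = 1 ↦ 1  ≥
p = 1/3, q = 0 ↦ 0  <
p = 1/3, q = 1/3 ↦ 0  <
p = 1/3, q = 2/3 ↦ 1/3  <
p = 1/3, q = 1 ↦ 2/3  <
p = 2/3, q = 0 ↦ 0  <
p = 2/3, q = 1/3 ↦ 0  <
p = 2/3, q = 2/3 ↦ 0  <
p = 2/3, q = 1 ↦ 1/3  <
p = 1, q = 0 ↦ 0  <
p = 1, q = 1/3 ↦ 0  <
p = 1, q = 2/3 ↦ 0  <
p = 1, q = 1 ↦ 0  <
So 1 of the 16 assignments meets the threshold.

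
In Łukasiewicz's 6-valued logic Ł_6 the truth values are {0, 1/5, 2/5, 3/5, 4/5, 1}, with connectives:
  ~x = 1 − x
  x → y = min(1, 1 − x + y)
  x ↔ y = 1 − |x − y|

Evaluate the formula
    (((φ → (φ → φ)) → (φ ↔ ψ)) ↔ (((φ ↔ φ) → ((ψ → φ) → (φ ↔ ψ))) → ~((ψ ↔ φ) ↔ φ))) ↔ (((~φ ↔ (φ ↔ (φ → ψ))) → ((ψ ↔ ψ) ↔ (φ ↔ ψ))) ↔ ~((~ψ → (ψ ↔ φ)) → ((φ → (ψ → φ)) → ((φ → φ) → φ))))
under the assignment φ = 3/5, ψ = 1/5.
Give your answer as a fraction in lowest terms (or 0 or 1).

φ → φ = 3/5 → 3/5 = 1
φ → (φ → φ) = 3/5 → 1 = 1
φ ↔ ψ = 3/5 ↔ 1/5 = 3/5
(φ → (φ → φ)) → (φ ↔ ψ) = 1 → 3/5 = 3/5
φ ↔ φ = 3/5 ↔ 3/5 = 1
ψ → φ = 1/5 → 3/5 = 1
φ ↔ ψ = 3/5 ↔ 1/5 = 3/5
(ψ → φ) → (φ ↔ ψ) = 1 → 3/5 = 3/5
(φ ↔ φ) → ((ψ → φ) → (φ ↔ ψ)) = 1 → 3/5 = 3/5
ψ ↔ φ = 1/5 ↔ 3/5 = 3/5
(ψ ↔ φ) ↔ φ = 3/5 ↔ 3/5 = 1
~((ψ ↔ φ) ↔ φ) = ~1 = 0
((φ ↔ φ) → ((ψ → φ) → (φ ↔ ψ))) → ~((ψ ↔ φ) ↔ φ) = 3/5 → 0 = 2/5
((φ → (φ → φ)) → (φ ↔ ψ)) ↔ (((φ ↔ φ) → ((ψ → φ) → (φ ↔ ψ))) → ~((ψ ↔ φ) ↔ φ)) = 3/5 ↔ 2/5 = 4/5
~φ = ~3/5 = 2/5
φ → ψ = 3/5 → 1/5 = 3/5
φ ↔ (φ → ψ) = 3/5 ↔ 3/5 = 1
~φ ↔ (φ ↔ (φ → ψ)) = 2/5 ↔ 1 = 2/5
ψ ↔ ψ = 1/5 ↔ 1/5 = 1
φ ↔ ψ = 3/5 ↔ 1/5 = 3/5
(ψ ↔ ψ) ↔ (φ ↔ ψ) = 1 ↔ 3/5 = 3/5
(~φ ↔ (φ ↔ (φ → ψ))) → ((ψ ↔ ψ) ↔ (φ ↔ ψ)) = 2/5 → 3/5 = 1
~ψ = ~1/5 = 4/5
ψ ↔ φ = 1/5 ↔ 3/5 = 3/5
~ψ → (ψ ↔ φ) = 4/5 → 3/5 = 4/5
ψ → φ = 1/5 → 3/5 = 1
φ → (ψ → φ) = 3/5 → 1 = 1
φ → φ = 3/5 → 3/5 = 1
(φ → φ) → φ = 1 → 3/5 = 3/5
(φ → (ψ → φ)) → ((φ → φ) → φ) = 1 → 3/5 = 3/5
(~ψ → (ψ ↔ φ)) → ((φ → (ψ → φ)) → ((φ → φ) → φ)) = 4/5 → 3/5 = 4/5
~((~ψ → (ψ ↔ φ)) → ((φ → (ψ → φ)) → ((φ → φ) → φ))) = ~4/5 = 1/5
((~φ ↔ (φ ↔ (φ → ψ))) → ((ψ ↔ ψ) ↔ (φ ↔ ψ))) ↔ ~((~ψ → (ψ ↔ φ)) → ((φ → (ψ → φ)) → ((φ → φ) → φ))) = 1 ↔ 1/5 = 1/5
(((φ → (φ → φ)) → (φ ↔ ψ)) ↔ (((φ ↔ φ) → ((ψ → φ) → (φ ↔ ψ))) → ~((ψ ↔ φ) ↔ φ))) ↔ (((~φ ↔ (φ ↔ (φ → ψ))) → ((ψ ↔ ψ) ↔ (φ ↔ ψ))) ↔ ~((~ψ → (ψ ↔ φ)) → ((φ → (ψ → φ)) → ((φ → φ) → φ)))) = 4/5 ↔ 1/5 = 2/5

2/5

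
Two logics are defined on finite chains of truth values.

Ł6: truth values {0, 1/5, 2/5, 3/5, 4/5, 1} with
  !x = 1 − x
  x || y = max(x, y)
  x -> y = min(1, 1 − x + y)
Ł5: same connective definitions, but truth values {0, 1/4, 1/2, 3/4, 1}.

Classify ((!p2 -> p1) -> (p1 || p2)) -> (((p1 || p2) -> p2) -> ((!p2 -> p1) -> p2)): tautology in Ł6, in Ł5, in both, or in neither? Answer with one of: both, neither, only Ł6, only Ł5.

In Ł6: every assignment gives 1 — tautology.
In Ł5: every assignment gives 1 — tautology.

both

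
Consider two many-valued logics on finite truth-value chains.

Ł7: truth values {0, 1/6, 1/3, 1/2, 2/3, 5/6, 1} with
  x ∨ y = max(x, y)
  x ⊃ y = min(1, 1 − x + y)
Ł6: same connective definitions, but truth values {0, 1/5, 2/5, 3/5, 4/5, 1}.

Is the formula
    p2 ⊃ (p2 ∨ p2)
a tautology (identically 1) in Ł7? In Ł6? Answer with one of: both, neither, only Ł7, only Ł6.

both

In Ł7: every assignment gives 1 — tautology.
In Ł6: every assignment gives 1 — tautology.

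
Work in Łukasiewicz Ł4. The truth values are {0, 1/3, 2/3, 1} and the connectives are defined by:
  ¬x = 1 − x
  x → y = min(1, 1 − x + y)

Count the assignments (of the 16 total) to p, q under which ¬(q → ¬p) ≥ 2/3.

3

p = 0, q = 0 ↦ 0  <
p = 0, q = 1/3 ↦ 0  <
p = 0, q = 2/3 ↦ 0  <
p = 0, q = 1 ↦ 0  <
p = 1/3, q = 0 ↦ 0  <
p = 1/3, q = 1/3 ↦ 0  <
p = 1/3, q = 2/3 ↦ 0  <
p = 1/3, q = 1 ↦ 1/3  <
p = 2/3, q = 0 ↦ 0  <
p = 2/3, q = 1/3 ↦ 0  <
p = 2/3, q = 2/3 ↦ 1/3  <
p = 2/3, q = 1 ↦ 2/3  ≥
p = 1, q = 0 ↦ 0  <
p = 1, q = 1/3 ↦ 1/3  <
p = 1, q = 2/3 ↦ 2/3  ≥
p = 1, q = 1 ↦ 1  ≥
So 3 of the 16 assignments meet the threshold.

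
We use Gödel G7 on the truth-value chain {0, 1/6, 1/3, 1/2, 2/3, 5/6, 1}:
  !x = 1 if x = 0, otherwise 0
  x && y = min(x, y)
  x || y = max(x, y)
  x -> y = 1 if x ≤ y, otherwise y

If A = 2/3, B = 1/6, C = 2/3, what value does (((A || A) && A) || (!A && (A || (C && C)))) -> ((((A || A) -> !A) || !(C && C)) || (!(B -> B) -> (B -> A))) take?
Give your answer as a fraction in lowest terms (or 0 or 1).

A || A = 2/3 || 2/3 = 2/3
(A || A) && A = 2/3 && 2/3 = 2/3
!A = !2/3 = 0
C && C = 2/3 && 2/3 = 2/3
A || (C && C) = 2/3 || 2/3 = 2/3
!A && (A || (C && C)) = 0 && 2/3 = 0
((A || A) && A) || (!A && (A || (C && C))) = 2/3 || 0 = 2/3
A || A = 2/3 || 2/3 = 2/3
!A = !2/3 = 0
(A || A) -> !A = 2/3 -> 0 = 0
C && C = 2/3 && 2/3 = 2/3
!(C && C) = !2/3 = 0
((A || A) -> !A) || !(C && C) = 0 || 0 = 0
B -> B = 1/6 -> 1/6 = 1
!(B -> B) = !1 = 0
B -> A = 1/6 -> 2/3 = 1
!(B -> B) -> (B -> A) = 0 -> 1 = 1
(((A || A) -> !A) || !(C && C)) || (!(B -> B) -> (B -> A)) = 0 || 1 = 1
(((A || A) && A) || (!A && (A || (C && C)))) -> ((((A || A) -> !A) || !(C && C)) || (!(B -> B) -> (B -> A))) = 2/3 -> 1 = 1

1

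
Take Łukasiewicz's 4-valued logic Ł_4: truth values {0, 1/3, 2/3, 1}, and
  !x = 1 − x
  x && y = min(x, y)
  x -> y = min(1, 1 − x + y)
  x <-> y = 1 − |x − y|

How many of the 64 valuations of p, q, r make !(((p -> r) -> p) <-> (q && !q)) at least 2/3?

value 1: 12 assignments (counts)
value 2/3: 18 assignments (counts)
value 1/3: 20 assignments
value 0: 14 assignments
So 30 of the 64 assignments meet the threshold.

30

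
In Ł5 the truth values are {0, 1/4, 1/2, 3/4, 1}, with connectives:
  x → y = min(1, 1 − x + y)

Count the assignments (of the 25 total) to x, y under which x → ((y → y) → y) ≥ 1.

value 1: 15 assignments (counts)
value 3/4: 4 assignments
value 1/2: 3 assignments
value 1/4: 2 assignments
value 0: 1 assignment
So 15 of the 25 assignments meet the threshold.

15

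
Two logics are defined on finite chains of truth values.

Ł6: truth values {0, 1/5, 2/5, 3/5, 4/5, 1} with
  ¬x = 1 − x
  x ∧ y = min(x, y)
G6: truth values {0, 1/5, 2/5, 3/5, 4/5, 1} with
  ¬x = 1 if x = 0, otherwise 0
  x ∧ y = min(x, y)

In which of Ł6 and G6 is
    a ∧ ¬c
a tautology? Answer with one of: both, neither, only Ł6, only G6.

neither

In Ł6: at a = 0, c = 0 the value is 0 — not a tautology.
In G6: at a = 0, c = 0 the value is 0 — not a tautology.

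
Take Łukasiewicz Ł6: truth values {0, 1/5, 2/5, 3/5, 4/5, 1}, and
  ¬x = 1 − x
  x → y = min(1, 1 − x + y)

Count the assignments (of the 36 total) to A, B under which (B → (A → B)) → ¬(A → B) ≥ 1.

1

value 1: 1 assignment (counts)
value 4/5: 2 assignments
value 3/5: 3 assignments
value 2/5: 4 assignments
value 1/5: 5 assignments
value 0: 21 assignments
So 1 of the 36 assignments meets the threshold.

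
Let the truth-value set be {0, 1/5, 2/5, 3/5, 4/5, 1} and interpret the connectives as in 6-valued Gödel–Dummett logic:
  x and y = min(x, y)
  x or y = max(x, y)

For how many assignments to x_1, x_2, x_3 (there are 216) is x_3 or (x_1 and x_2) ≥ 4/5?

88

value 1: 41 assignments (counts)
value 4/5: 47 assignments (counts)
value 3/5: 47 assignments
value 2/5: 41 assignments
value 1/5: 29 assignments
value 0: 11 assignments
So 88 of the 216 assignments meet the threshold.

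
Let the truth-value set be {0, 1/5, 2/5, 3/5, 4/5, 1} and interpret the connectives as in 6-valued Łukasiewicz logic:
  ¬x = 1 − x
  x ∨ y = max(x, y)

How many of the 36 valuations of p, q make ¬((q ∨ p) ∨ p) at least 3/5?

value 1: 1 assignment (counts)
value 4/5: 3 assignments (counts)
value 3/5: 5 assignments (counts)
value 2/5: 7 assignments
value 1/5: 9 assignments
value 0: 11 assignments
So 9 of the 36 assignments meet the threshold.

9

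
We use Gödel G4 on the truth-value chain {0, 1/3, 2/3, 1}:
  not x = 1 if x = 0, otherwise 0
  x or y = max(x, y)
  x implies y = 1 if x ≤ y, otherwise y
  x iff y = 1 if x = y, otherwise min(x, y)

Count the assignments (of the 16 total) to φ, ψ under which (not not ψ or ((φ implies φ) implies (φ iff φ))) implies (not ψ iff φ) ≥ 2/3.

5

φ = 0, ψ = 0 ↦ 0  <
φ = 0, ψ = 1/3 ↦ 1  ≥
φ = 0, ψ = 2/3 ↦ 1  ≥
φ = 0, ψ = 1 ↦ 1  ≥
φ = 1/3, ψ = 0 ↦ 1/3  <
φ = 1/3, ψ = 1/3 ↦ 0  <
φ = 1/3, ψ = 2/3 ↦ 0  <
φ = 1/3, ψ = 1 ↦ 0  <
φ = 2/3, ψ = 0 ↦ 2/3  ≥
φ = 2/3, ψ = 1/3 ↦ 0  <
φ = 2/3, ψ = 2/3 ↦ 0  <
φ = 2/3, ψ = 1 ↦ 0  <
φ = 1, ψ = 0 ↦ 1  ≥
φ = 1, ψ = 1/3 ↦ 0  <
φ = 1, ψ = 2/3 ↦ 0  <
φ = 1, ψ = 1 ↦ 0  <
So 5 of the 16 assignments meet the threshold.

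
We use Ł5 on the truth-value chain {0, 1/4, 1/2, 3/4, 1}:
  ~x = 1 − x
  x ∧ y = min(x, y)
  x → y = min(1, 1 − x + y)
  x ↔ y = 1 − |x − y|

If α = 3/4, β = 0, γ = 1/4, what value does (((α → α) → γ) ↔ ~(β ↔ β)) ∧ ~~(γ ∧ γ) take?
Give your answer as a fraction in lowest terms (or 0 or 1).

1/4

α → α = 3/4 → 3/4 = 1
(α → α) → γ = 1 → 1/4 = 1/4
β ↔ β = 0 ↔ 0 = 1
~(β ↔ β) = ~1 = 0
((α → α) → γ) ↔ ~(β ↔ β) = 1/4 ↔ 0 = 3/4
γ ∧ γ = 1/4 ∧ 1/4 = 1/4
~(γ ∧ γ) = ~1/4 = 3/4
~~(γ ∧ γ) = ~3/4 = 1/4
(((α → α) → γ) ↔ ~(β ↔ β)) ∧ ~~(γ ∧ γ) = 3/4 ∧ 1/4 = 1/4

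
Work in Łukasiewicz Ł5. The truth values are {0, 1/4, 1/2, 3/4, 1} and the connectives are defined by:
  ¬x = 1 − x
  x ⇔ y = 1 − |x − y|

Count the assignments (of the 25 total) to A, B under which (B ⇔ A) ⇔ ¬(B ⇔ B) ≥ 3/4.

value 1: 2 assignments (counts)
value 3/4: 4 assignments (counts)
value 1/2: 6 assignments
value 1/4: 8 assignments
value 0: 5 assignments
So 6 of the 25 assignments meet the threshold.

6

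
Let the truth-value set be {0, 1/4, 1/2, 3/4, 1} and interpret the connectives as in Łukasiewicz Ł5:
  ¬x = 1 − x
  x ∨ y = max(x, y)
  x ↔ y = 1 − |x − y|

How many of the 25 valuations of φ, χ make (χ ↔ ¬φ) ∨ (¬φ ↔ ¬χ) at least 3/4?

value 1: 9 assignments (counts)
value 3/4: 12 assignments (counts)
value 1/2: 4 assignments
So 21 of the 25 assignments meet the threshold.

21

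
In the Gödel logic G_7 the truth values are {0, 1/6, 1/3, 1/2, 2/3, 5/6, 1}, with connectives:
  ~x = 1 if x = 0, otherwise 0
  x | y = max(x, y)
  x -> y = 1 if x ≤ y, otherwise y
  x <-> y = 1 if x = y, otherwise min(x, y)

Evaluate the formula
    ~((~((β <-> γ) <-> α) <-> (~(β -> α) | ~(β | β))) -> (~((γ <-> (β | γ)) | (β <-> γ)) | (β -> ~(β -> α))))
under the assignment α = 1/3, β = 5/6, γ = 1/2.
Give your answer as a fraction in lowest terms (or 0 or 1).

1

β <-> γ = 5/6 <-> 1/2 = 1/2
(β <-> γ) <-> α = 1/2 <-> 1/3 = 1/3
~((β <-> γ) <-> α) = ~1/3 = 0
β -> α = 5/6 -> 1/3 = 1/3
~(β -> α) = ~1/3 = 0
β | β = 5/6 | 5/6 = 5/6
~(β | β) = ~5/6 = 0
~(β -> α) | ~(β | β) = 0 | 0 = 0
~((β <-> γ) <-> α) <-> (~(β -> α) | ~(β | β)) = 0 <-> 0 = 1
β | γ = 5/6 | 1/2 = 5/6
γ <-> (β | γ) = 1/2 <-> 5/6 = 1/2
β <-> γ = 5/6 <-> 1/2 = 1/2
(γ <-> (β | γ)) | (β <-> γ) = 1/2 | 1/2 = 1/2
~((γ <-> (β | γ)) | (β <-> γ)) = ~1/2 = 0
β -> α = 5/6 -> 1/3 = 1/3
~(β -> α) = ~1/3 = 0
β -> ~(β -> α) = 5/6 -> 0 = 0
~((γ <-> (β | γ)) | (β <-> γ)) | (β -> ~(β -> α)) = 0 | 0 = 0
(~((β <-> γ) <-> α) <-> (~(β -> α) | ~(β | β))) -> (~((γ <-> (β | γ)) | (β <-> γ)) | (β -> ~(β -> α))) = 1 -> 0 = 0
~((~((β <-> γ) <-> α) <-> (~(β -> α) | ~(β | β))) -> (~((γ <-> (β | γ)) | (β <-> γ)) | (β -> ~(β -> α)))) = ~0 = 1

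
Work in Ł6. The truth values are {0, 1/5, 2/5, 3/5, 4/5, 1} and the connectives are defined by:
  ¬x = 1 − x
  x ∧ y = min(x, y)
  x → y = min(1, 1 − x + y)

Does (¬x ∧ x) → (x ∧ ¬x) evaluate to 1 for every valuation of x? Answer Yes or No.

Yes

x = 0 ↦ 1
x = 1/5 ↦ 1
x = 2/5 ↦ 1
x = 3/5 ↦ 1
x = 4/5 ↦ 1
x = 1 ↦ 1
Every assignment gives a value ≥ 1.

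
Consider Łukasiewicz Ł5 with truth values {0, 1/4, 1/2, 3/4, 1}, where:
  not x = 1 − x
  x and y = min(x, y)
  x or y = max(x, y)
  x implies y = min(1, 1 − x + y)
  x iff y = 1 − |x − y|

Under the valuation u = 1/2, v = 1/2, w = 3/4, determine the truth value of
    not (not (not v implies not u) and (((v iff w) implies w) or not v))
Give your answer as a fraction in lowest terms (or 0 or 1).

1

not v = not 1/2 = 1/2
not u = not 1/2 = 1/2
not v implies not u = 1/2 implies 1/2 = 1
not (not v implies not u) = not 1 = 0
v iff w = 1/2 iff 3/4 = 3/4
(v iff w) implies w = 3/4 implies 3/4 = 1
not v = not 1/2 = 1/2
((v iff w) implies w) or not v = 1 or 1/2 = 1
not (not v implies not u) and (((v iff w) implies w) or not v) = 0 and 1 = 0
not (not (not v implies not u) and (((v iff w) implies w) or not v)) = not 0 = 1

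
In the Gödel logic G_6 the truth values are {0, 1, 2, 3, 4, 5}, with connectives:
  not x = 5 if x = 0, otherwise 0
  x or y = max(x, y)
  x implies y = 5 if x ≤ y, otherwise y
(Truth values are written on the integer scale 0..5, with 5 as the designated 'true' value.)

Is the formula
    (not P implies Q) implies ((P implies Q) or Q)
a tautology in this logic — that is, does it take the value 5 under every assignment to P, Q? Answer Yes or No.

Counterexample: take P = 1, Q = 0.
not P = not 1 = 0
not P implies Q = 0 implies 0 = 5
P implies Q = 1 implies 0 = 0
(P implies Q) or Q = 0 or 0 = 0
(not P implies Q) implies ((P implies Q) or Q) = 5 implies 0 = 0
This gives 0 ≠ 5.

No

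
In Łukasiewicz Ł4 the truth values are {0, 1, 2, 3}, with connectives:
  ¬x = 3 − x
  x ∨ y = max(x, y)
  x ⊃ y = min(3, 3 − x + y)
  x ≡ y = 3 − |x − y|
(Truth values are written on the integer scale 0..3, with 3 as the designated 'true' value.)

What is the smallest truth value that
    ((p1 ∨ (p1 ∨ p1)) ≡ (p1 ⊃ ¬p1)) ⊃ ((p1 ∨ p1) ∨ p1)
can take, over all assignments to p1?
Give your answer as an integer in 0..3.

Take p1 = 2:
p1 ∨ p1 = 2 ∨ 2 = 2
p1 ∨ (p1 ∨ p1) = 2 ∨ 2 = 2
¬p1 = ¬2 = 1
p1 ⊃ ¬p1 = 2 ⊃ 1 = 2
(p1 ∨ (p1 ∨ p1)) ≡ (p1 ⊃ ¬p1) = 2 ≡ 2 = 3
p1 ∨ p1 = 2 ∨ 2 = 2
(p1 ∨ p1) ∨ p1 = 2 ∨ 2 = 2
((p1 ∨ (p1 ∨ p1)) ≡ (p1 ⊃ ¬p1)) ⊃ ((p1 ∨ p1) ∨ p1) = 3 ⊃ 2 = 2
No assignment yields a value below 2, so this is the minimum.

2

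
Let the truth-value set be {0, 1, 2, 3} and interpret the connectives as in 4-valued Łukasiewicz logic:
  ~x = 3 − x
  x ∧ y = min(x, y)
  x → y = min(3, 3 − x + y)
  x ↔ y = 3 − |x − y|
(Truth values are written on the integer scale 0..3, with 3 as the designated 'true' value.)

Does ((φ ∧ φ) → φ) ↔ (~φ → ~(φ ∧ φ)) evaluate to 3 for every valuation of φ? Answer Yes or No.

φ = 0 ↦ 3
φ = 1 ↦ 3
φ = 2 ↦ 3
φ = 3 ↦ 3
Every assignment gives a value ≥ 3.

Yes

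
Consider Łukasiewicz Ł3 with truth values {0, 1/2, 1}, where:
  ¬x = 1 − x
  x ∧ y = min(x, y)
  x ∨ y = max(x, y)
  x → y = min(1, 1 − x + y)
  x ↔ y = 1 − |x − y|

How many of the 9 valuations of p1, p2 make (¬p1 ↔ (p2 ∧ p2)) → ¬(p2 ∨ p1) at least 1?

p1 = 0, p2 = 0 ↦ 1  ≥
p1 = 0, p2 = 1/2 ↦ 1  ≥
p1 = 0, p2 = 1 ↦ 0  <
p1 = 1/2, p2 = 0 ↦ 1  ≥
p1 = 1/2, p2 = 1/2 ↦ 1/2  <
p1 = 1/2, p2 = 1 ↦ 1/2  <
p1 = 1, p2 = 0 ↦ 0  <
p1 = 1, p2 = 1/2 ↦ 1/2  <
p1 = 1, p2 = 1 ↦ 1  ≥
So 4 of the 9 assignments meet the threshold.

4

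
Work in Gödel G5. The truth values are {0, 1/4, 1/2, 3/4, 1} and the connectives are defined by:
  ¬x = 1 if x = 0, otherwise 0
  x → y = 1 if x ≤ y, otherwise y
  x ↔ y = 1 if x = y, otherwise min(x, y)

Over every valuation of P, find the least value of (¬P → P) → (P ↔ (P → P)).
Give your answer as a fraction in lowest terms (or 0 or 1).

1/4

Take P = 1/4:
¬P = ¬1/4 = 0
¬P → P = 0 → 1/4 = 1
P → P = 1/4 → 1/4 = 1
P ↔ (P → P) = 1/4 ↔ 1 = 1/4
(¬P → P) → (P ↔ (P → P)) = 1 → 1/4 = 1/4
No assignment yields a value below 1/4, so this is the minimum.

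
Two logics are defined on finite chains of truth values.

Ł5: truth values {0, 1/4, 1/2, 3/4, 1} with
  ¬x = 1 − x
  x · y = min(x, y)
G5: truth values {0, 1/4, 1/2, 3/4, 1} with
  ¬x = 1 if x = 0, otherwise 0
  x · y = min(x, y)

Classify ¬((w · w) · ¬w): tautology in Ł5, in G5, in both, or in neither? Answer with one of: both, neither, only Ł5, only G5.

only G5

In Ł5: at w = 1/4 the value is 3/4 — not a tautology.
In G5: every assignment gives 1 — tautology.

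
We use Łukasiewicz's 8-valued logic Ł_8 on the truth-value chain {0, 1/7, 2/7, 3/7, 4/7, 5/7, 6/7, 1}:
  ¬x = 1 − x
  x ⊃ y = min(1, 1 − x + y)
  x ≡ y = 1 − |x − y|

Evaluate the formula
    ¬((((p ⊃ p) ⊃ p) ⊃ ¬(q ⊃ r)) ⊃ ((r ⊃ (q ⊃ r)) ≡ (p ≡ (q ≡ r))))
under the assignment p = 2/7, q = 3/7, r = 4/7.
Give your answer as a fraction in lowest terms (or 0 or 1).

2/7

p ⊃ p = 2/7 ⊃ 2/7 = 1
(p ⊃ p) ⊃ p = 1 ⊃ 2/7 = 2/7
q ⊃ r = 3/7 ⊃ 4/7 = 1
¬(q ⊃ r) = ¬1 = 0
((p ⊃ p) ⊃ p) ⊃ ¬(q ⊃ r) = 2/7 ⊃ 0 = 5/7
q ⊃ r = 3/7 ⊃ 4/7 = 1
r ⊃ (q ⊃ r) = 4/7 ⊃ 1 = 1
q ≡ r = 3/7 ≡ 4/7 = 6/7
p ≡ (q ≡ r) = 2/7 ≡ 6/7 = 3/7
(r ⊃ (q ⊃ r)) ≡ (p ≡ (q ≡ r)) = 1 ≡ 3/7 = 3/7
(((p ⊃ p) ⊃ p) ⊃ ¬(q ⊃ r)) ⊃ ((r ⊃ (q ⊃ r)) ≡ (p ≡ (q ≡ r))) = 5/7 ⊃ 3/7 = 5/7
¬((((p ⊃ p) ⊃ p) ⊃ ¬(q ⊃ r)) ⊃ ((r ⊃ (q ⊃ r)) ≡ (p ≡ (q ≡ r)))) = ¬5/7 = 2/7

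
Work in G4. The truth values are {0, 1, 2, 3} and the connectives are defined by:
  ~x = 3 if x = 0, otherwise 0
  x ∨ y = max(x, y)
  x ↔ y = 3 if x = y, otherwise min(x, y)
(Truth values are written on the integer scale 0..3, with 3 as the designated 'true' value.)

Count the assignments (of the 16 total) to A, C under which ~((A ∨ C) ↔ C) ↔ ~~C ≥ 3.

1

A = 0, C = 0 ↦ 3  ≥
A = 0, C = 1 ↦ 0  <
A = 0, C = 2 ↦ 0  <
A = 0, C = 3 ↦ 0  <
A = 1, C = 0 ↦ 0  <
A = 1, C = 1 ↦ 0  <
A = 1, C = 2 ↦ 0  <
A = 1, C = 3 ↦ 0  <
A = 2, C = 0 ↦ 0  <
A = 2, C = 1 ↦ 0  <
A = 2, C = 2 ↦ 0  <
A = 2, C = 3 ↦ 0  <
A = 3, C = 0 ↦ 0  <
A = 3, C = 1 ↦ 0  <
A = 3, C = 2 ↦ 0  <
A = 3, C = 3 ↦ 0  <
So 1 of the 16 assignments meets the threshold.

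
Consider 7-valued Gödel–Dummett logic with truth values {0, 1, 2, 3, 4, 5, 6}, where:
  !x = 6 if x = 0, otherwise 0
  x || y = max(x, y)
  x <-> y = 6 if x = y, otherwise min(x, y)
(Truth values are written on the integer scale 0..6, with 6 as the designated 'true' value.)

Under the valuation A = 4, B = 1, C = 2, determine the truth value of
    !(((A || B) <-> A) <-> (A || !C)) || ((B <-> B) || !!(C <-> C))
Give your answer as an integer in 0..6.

6

A || B = 4 || 1 = 4
(A || B) <-> A = 4 <-> 4 = 6
!C = !2 = 0
A || !C = 4 || 0 = 4
((A || B) <-> A) <-> (A || !C) = 6 <-> 4 = 4
!(((A || B) <-> A) <-> (A || !C)) = !4 = 0
B <-> B = 1 <-> 1 = 6
C <-> C = 2 <-> 2 = 6
!(C <-> C) = !6 = 0
!!(C <-> C) = !0 = 6
(B <-> B) || !!(C <-> C) = 6 || 6 = 6
!(((A || B) <-> A) <-> (A || !C)) || ((B <-> B) || !!(C <-> C)) = 0 || 6 = 6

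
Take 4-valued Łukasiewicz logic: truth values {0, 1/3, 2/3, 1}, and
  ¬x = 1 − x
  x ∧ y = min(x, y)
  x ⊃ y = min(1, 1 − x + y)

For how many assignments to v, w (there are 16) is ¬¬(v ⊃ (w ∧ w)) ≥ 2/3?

v = 0, w = 0 ↦ 1  ≥
v = 0, w = 1/3 ↦ 1  ≥
v = 0, w = 2/3 ↦ 1  ≥
v = 0, w = 1 ↦ 1  ≥
v = 1/3, w = 0 ↦ 2/3  ≥
v = 1/3, w = 1/3 ↦ 1  ≥
v = 1/3, w = 2/3 ↦ 1  ≥
v = 1/3, w = 1 ↦ 1  ≥
v = 2/3, w = 0 ↦ 1/3  <
v = 2/3, w = 1/3 ↦ 2/3  ≥
v = 2/3, w = 2/3 ↦ 1  ≥
v = 2/3, w = 1 ↦ 1  ≥
v = 1, w = 0 ↦ 0  <
v = 1, w = 1/3 ↦ 1/3  <
v = 1, w = 2/3 ↦ 2/3  ≥
v = 1, w = 1 ↦ 1  ≥
So 13 of the 16 assignments meet the threshold.

13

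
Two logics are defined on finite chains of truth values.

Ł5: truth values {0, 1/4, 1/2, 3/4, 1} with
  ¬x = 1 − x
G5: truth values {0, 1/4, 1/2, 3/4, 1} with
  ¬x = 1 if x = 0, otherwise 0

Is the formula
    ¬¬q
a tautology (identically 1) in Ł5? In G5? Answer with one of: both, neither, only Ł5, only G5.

neither

In Ł5: at q = 0 the value is 0 — not a tautology.
In G5: at q = 0 the value is 0 — not a tautology.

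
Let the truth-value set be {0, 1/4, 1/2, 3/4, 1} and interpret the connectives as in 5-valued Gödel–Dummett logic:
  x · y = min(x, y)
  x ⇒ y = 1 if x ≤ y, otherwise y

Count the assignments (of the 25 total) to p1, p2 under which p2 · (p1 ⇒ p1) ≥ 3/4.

value 1: 5 assignments (counts)
value 3/4: 5 assignments (counts)
value 1/2: 5 assignments
value 1/4: 5 assignments
value 0: 5 assignments
So 10 of the 25 assignments meet the threshold.

10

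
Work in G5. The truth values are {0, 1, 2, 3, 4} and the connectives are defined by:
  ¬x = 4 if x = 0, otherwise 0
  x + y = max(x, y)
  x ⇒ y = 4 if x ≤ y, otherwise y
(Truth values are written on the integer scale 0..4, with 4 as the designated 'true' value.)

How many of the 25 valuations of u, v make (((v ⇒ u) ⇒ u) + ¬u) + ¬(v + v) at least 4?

19

value 4: 19 assignments (counts)
value 3: 3 assignments
value 2: 2 assignments
value 1: 1 assignment
So 19 of the 25 assignments meet the threshold.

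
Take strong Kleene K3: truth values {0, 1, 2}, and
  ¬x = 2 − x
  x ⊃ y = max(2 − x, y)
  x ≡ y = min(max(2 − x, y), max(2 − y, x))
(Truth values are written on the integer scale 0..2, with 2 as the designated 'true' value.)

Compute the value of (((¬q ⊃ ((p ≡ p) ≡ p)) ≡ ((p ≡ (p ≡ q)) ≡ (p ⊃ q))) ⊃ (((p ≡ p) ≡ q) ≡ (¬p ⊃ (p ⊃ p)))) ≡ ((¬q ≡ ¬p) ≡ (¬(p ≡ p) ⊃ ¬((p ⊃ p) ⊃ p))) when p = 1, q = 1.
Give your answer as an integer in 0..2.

1

¬q = ¬1 = 1
p ≡ p = 1 ≡ 1 = 1
(p ≡ p) ≡ p = 1 ≡ 1 = 1
¬q ⊃ ((p ≡ p) ≡ p) = 1 ⊃ 1 = 1
p ≡ q = 1 ≡ 1 = 1
p ≡ (p ≡ q) = 1 ≡ 1 = 1
p ⊃ q = 1 ⊃ 1 = 1
(p ≡ (p ≡ q)) ≡ (p ⊃ q) = 1 ≡ 1 = 1
(¬q ⊃ ((p ≡ p) ≡ p)) ≡ ((p ≡ (p ≡ q)) ≡ (p ⊃ q)) = 1 ≡ 1 = 1
p ≡ p = 1 ≡ 1 = 1
(p ≡ p) ≡ q = 1 ≡ 1 = 1
¬p = ¬1 = 1
p ⊃ p = 1 ⊃ 1 = 1
¬p ⊃ (p ⊃ p) = 1 ⊃ 1 = 1
((p ≡ p) ≡ q) ≡ (¬p ⊃ (p ⊃ p)) = 1 ≡ 1 = 1
((¬q ⊃ ((p ≡ p) ≡ p)) ≡ ((p ≡ (p ≡ q)) ≡ (p ⊃ q))) ⊃ (((p ≡ p) ≡ q) ≡ (¬p ⊃ (p ⊃ p))) = 1 ⊃ 1 = 1
¬q = ¬1 = 1
¬p = ¬1 = 1
¬q ≡ ¬p = 1 ≡ 1 = 1
p ≡ p = 1 ≡ 1 = 1
¬(p ≡ p) = ¬1 = 1
p ⊃ p = 1 ⊃ 1 = 1
(p ⊃ p) ⊃ p = 1 ⊃ 1 = 1
¬((p ⊃ p) ⊃ p) = ¬1 = 1
¬(p ≡ p) ⊃ ¬((p ⊃ p) ⊃ p) = 1 ⊃ 1 = 1
(¬q ≡ ¬p) ≡ (¬(p ≡ p) ⊃ ¬((p ⊃ p) ⊃ p)) = 1 ≡ 1 = 1
(((¬q ⊃ ((p ≡ p) ≡ p)) ≡ ((p ≡ (p ≡ q)) ≡ (p ⊃ q))) ⊃ (((p ≡ p) ≡ q) ≡ (¬p ⊃ (p ⊃ p)))) ≡ ((¬q ≡ ¬p) ≡ (¬(p ≡ p) ⊃ ¬((p ⊃ p) ⊃ p))) = 1 ≡ 1 = 1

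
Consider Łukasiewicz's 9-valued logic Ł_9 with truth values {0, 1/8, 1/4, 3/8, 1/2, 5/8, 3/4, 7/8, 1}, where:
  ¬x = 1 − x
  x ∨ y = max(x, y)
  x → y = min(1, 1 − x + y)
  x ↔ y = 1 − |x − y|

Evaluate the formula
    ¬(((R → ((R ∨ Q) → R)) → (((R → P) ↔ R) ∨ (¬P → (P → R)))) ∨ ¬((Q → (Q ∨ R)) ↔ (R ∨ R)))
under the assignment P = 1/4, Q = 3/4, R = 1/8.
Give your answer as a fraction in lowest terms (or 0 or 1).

0

R ∨ Q = 1/8 ∨ 3/4 = 3/4
(R ∨ Q) → R = 3/4 → 1/8 = 3/8
R → ((R ∨ Q) → R) = 1/8 → 3/8 = 1
R → P = 1/8 → 1/4 = 1
(R → P) ↔ R = 1 ↔ 1/8 = 1/8
¬P = ¬1/4 = 3/4
P → R = 1/4 → 1/8 = 7/8
¬P → (P → R) = 3/4 → 7/8 = 1
((R → P) ↔ R) ∨ (¬P → (P → R)) = 1/8 ∨ 1 = 1
(R → ((R ∨ Q) → R)) → (((R → P) ↔ R) ∨ (¬P → (P → R))) = 1 → 1 = 1
Q ∨ R = 3/4 ∨ 1/8 = 3/4
Q → (Q ∨ R) = 3/4 → 3/4 = 1
R ∨ R = 1/8 ∨ 1/8 = 1/8
(Q → (Q ∨ R)) ↔ (R ∨ R) = 1 ↔ 1/8 = 1/8
¬((Q → (Q ∨ R)) ↔ (R ∨ R)) = ¬1/8 = 7/8
((R → ((R ∨ Q) → R)) → (((R → P) ↔ R) ∨ (¬P → (P → R)))) ∨ ¬((Q → (Q ∨ R)) ↔ (R ∨ R)) = 1 ∨ 7/8 = 1
¬(((R → ((R ∨ Q) → R)) → (((R → P) ↔ R) ∨ (¬P → (P → R)))) ∨ ¬((Q → (Q ∨ R)) ↔ (R ∨ R))) = ¬1 = 0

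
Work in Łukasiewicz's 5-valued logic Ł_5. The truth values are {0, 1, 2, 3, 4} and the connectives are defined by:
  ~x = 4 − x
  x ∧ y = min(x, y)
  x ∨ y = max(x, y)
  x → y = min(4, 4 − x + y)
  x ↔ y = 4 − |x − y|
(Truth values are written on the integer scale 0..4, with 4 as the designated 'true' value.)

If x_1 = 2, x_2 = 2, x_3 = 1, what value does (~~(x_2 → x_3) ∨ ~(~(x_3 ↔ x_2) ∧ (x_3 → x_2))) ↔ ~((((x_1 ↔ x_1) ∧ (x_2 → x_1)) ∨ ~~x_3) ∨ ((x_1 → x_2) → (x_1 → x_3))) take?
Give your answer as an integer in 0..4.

1

x_2 → x_3 = 2 → 1 = 3
~(x_2 → x_3) = ~3 = 1
~~(x_2 → x_3) = ~1 = 3
x_3 ↔ x_2 = 1 ↔ 2 = 3
~(x_3 ↔ x_2) = ~3 = 1
x_3 → x_2 = 1 → 2 = 4
~(x_3 ↔ x_2) ∧ (x_3 → x_2) = 1 ∧ 4 = 1
~(~(x_3 ↔ x_2) ∧ (x_3 → x_2)) = ~1 = 3
~~(x_2 → x_3) ∨ ~(~(x_3 ↔ x_2) ∧ (x_3 → x_2)) = 3 ∨ 3 = 3
x_1 ↔ x_1 = 2 ↔ 2 = 4
x_2 → x_1 = 2 → 2 = 4
(x_1 ↔ x_1) ∧ (x_2 → x_1) = 4 ∧ 4 = 4
~x_3 = ~1 = 3
~~x_3 = ~3 = 1
((x_1 ↔ x_1) ∧ (x_2 → x_1)) ∨ ~~x_3 = 4 ∨ 1 = 4
x_1 → x_2 = 2 → 2 = 4
x_1 → x_3 = 2 → 1 = 3
(x_1 → x_2) → (x_1 → x_3) = 4 → 3 = 3
(((x_1 ↔ x_1) ∧ (x_2 → x_1)) ∨ ~~x_3) ∨ ((x_1 → x_2) → (x_1 → x_3)) = 4 ∨ 3 = 4
~((((x_1 ↔ x_1) ∧ (x_2 → x_1)) ∨ ~~x_3) ∨ ((x_1 → x_2) → (x_1 → x_3))) = ~4 = 0
(~~(x_2 → x_3) ∨ ~(~(x_3 ↔ x_2) ∧ (x_3 → x_2))) ↔ ~((((x_1 ↔ x_1) ∧ (x_2 → x_1)) ∨ ~~x_3) ∨ ((x_1 → x_2) → (x_1 → x_3))) = 3 ↔ 0 = 1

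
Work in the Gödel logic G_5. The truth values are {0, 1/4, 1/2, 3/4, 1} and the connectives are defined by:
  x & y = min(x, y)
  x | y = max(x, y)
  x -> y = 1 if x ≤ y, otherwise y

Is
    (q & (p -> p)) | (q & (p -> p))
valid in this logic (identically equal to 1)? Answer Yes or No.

No

Counterexample: take p = 0, q = 0.
p -> p = 0 -> 0 = 1
q & (p -> p) = 0 & 1 = 0
(q & (p -> p)) | (q & (p -> p)) = 0 | 0 = 0
This gives 0 ≠ 1.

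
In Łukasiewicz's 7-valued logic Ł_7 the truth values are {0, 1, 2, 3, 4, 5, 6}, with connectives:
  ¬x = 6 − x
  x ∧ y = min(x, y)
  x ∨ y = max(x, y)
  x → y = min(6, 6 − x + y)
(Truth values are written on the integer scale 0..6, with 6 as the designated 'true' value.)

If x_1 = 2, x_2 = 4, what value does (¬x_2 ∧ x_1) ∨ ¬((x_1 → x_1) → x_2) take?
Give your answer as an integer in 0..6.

¬x_2 = ¬4 = 2
¬x_2 ∧ x_1 = 2 ∧ 2 = 2
x_1 → x_1 = 2 → 2 = 6
(x_1 → x_1) → x_2 = 6 → 4 = 4
¬((x_1 → x_1) → x_2) = ¬4 = 2
(¬x_2 ∧ x_1) ∨ ¬((x_1 → x_1) → x_2) = 2 ∨ 2 = 2

2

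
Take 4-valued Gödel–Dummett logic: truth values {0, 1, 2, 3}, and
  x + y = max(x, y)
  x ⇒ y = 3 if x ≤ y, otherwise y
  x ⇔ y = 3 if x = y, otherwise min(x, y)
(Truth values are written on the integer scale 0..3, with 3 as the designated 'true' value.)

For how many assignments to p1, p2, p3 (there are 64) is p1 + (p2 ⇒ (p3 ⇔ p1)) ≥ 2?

48

value 3: 42 assignments (counts)
value 2: 6 assignments (counts)
value 1: 7 assignments
value 0: 9 assignments
So 48 of the 64 assignments meet the threshold.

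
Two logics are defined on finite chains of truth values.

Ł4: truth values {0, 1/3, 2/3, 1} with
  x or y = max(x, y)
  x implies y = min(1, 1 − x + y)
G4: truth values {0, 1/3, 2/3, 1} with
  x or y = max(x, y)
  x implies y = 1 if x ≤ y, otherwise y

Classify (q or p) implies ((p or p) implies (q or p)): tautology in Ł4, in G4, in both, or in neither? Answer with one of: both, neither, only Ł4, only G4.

In Ł4: every assignment gives 1 — tautology.
In G4: every assignment gives 1 — tautology.

both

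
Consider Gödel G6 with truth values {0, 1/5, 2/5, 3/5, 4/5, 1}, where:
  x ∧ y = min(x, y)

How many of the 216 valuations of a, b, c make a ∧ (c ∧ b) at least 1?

value 1: 1 assignment (counts)
value 4/5: 7 assignments
value 3/5: 19 assignments
value 2/5: 37 assignments
value 1/5: 61 assignments
value 0: 91 assignments
So 1 of the 216 assignments meets the threshold.

1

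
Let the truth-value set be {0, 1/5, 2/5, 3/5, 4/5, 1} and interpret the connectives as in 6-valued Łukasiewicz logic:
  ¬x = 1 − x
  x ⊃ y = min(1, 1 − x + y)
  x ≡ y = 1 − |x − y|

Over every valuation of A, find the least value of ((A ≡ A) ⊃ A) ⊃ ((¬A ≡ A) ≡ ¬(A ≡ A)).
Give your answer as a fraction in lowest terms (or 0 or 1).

3/5

Take A = 3/5:
A ≡ A = 3/5 ≡ 3/5 = 1
(A ≡ A) ⊃ A = 1 ⊃ 3/5 = 3/5
¬A = ¬3/5 = 2/5
¬A ≡ A = 2/5 ≡ 3/5 = 4/5
A ≡ A = 3/5 ≡ 3/5 = 1
¬(A ≡ A) = ¬1 = 0
(¬A ≡ A) ≡ ¬(A ≡ A) = 4/5 ≡ 0 = 1/5
((A ≡ A) ⊃ A) ⊃ ((¬A ≡ A) ≡ ¬(A ≡ A)) = 3/5 ⊃ 1/5 = 3/5
No assignment yields a value below 3/5, so this is the minimum.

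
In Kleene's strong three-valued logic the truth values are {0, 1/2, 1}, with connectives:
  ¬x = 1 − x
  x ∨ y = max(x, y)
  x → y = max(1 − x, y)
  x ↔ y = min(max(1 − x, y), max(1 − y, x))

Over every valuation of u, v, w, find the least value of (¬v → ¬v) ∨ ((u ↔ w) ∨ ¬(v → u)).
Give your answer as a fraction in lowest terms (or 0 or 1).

1/2

Take u = 0, v = 1/2, w = 1/2:
¬v = ¬1/2 = 1/2
¬v = ¬1/2 = 1/2
¬v → ¬v = 1/2 → 1/2 = 1/2
u ↔ w = 0 ↔ 1/2 = 1/2
v → u = 1/2 → 0 = 1/2
¬(v → u) = ¬1/2 = 1/2
(u ↔ w) ∨ ¬(v → u) = 1/2 ∨ 1/2 = 1/2
(¬v → ¬v) ∨ ((u ↔ w) ∨ ¬(v → u)) = 1/2 ∨ 1/2 = 1/2
No assignment yields a value below 1/2, so this is the minimum.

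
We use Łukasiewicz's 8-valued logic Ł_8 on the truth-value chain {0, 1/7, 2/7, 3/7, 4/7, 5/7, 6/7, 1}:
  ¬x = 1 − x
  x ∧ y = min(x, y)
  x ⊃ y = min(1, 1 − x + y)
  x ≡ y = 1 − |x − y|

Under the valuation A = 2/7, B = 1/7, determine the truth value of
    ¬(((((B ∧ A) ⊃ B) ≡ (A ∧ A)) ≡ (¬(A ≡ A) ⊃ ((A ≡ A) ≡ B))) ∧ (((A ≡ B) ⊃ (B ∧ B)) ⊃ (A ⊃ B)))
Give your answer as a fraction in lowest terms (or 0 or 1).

5/7

B ∧ A = 1/7 ∧ 2/7 = 1/7
(B ∧ A) ⊃ B = 1/7 ⊃ 1/7 = 1
A ∧ A = 2/7 ∧ 2/7 = 2/7
((B ∧ A) ⊃ B) ≡ (A ∧ A) = 1 ≡ 2/7 = 2/7
A ≡ A = 2/7 ≡ 2/7 = 1
¬(A ≡ A) = ¬1 = 0
A ≡ A = 2/7 ≡ 2/7 = 1
(A ≡ A) ≡ B = 1 ≡ 1/7 = 1/7
¬(A ≡ A) ⊃ ((A ≡ A) ≡ B) = 0 ⊃ 1/7 = 1
(((B ∧ A) ⊃ B) ≡ (A ∧ A)) ≡ (¬(A ≡ A) ⊃ ((A ≡ A) ≡ B)) = 2/7 ≡ 1 = 2/7
A ≡ B = 2/7 ≡ 1/7 = 6/7
B ∧ B = 1/7 ∧ 1/7 = 1/7
(A ≡ B) ⊃ (B ∧ B) = 6/7 ⊃ 1/7 = 2/7
A ⊃ B = 2/7 ⊃ 1/7 = 6/7
((A ≡ B) ⊃ (B ∧ B)) ⊃ (A ⊃ B) = 2/7 ⊃ 6/7 = 1
((((B ∧ A) ⊃ B) ≡ (A ∧ A)) ≡ (¬(A ≡ A) ⊃ ((A ≡ A) ≡ B))) ∧ (((A ≡ B) ⊃ (B ∧ B)) ⊃ (A ⊃ B)) = 2/7 ∧ 1 = 2/7
¬(((((B ∧ A) ⊃ B) ≡ (A ∧ A)) ≡ (¬(A ≡ A) ⊃ ((A ≡ A) ≡ B))) ∧ (((A ≡ B) ⊃ (B ∧ B)) ⊃ (A ⊃ B))) = ¬2/7 = 5/7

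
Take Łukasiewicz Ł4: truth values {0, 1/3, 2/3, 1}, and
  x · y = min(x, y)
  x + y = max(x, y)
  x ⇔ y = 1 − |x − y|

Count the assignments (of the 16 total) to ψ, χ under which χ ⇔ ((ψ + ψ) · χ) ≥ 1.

ψ = 0, χ = 0 ↦ 1  ≥
ψ = 0, χ = 1/3 ↦ 2/3  <
ψ = 0, χ = 2/3 ↦ 1/3  <
ψ = 0, χ = 1 ↦ 0  <
ψ = 1/3, χ = 0 ↦ 1  ≥
ψ = 1/3, χ = 1/3 ↦ 1  ≥
ψ = 1/3, χ = 2/3 ↦ 2/3  <
ψ = 1/3, χ = 1 ↦ 1/3  <
ψ = 2/3, χ = 0 ↦ 1  ≥
ψ = 2/3, χ = 1/3 ↦ 1  ≥
ψ = 2/3, χ = 2/3 ↦ 1  ≥
ψ = 2/3, χ = 1 ↦ 2/3  <
ψ = 1, χ = 0 ↦ 1  ≥
ψ = 1, χ = 1/3 ↦ 1  ≥
ψ = 1, χ = 2/3 ↦ 1  ≥
ψ = 1, χ = 1 ↦ 1  ≥
So 10 of the 16 assignments meet the threshold.

10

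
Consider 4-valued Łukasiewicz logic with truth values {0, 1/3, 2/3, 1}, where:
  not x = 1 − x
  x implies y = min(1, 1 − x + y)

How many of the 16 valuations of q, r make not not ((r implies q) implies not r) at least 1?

7

q = 0, r = 0 ↦ 1  ≥
q = 0, r = 1/3 ↦ 1  ≥
q = 0, r = 2/3 ↦ 1  ≥
q = 0, r = 1 ↦ 1  ≥
q = 1/3, r = 0 ↦ 1  ≥
q = 1/3, r = 1/3 ↦ 2/3  <
q = 1/3, r = 2/3 ↦ 2/3  <
q = 1/3, r = 1 ↦ 2/3  <
q = 2/3, r = 0 ↦ 1  ≥
q = 2/3, r = 1/3 ↦ 2/3  <
q = 2/3, r = 2/3 ↦ 1/3  <
q = 2/3, r = 1 ↦ 1/3  <
q = 1, r = 0 ↦ 1  ≥
q = 1, r = 1/3 ↦ 2/3  <
q = 1, r = 2/3 ↦ 1/3  <
q = 1, r = 1 ↦ 0  <
So 7 of the 16 assignments meet the threshold.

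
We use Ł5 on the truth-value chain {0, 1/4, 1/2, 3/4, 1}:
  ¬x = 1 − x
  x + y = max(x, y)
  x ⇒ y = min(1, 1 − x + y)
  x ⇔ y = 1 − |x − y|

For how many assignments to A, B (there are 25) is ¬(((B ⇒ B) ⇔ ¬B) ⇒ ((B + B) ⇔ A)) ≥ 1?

value 1: 1 assignment (counts)
value 3/4: 1 assignment
value 1/2: 2 assignments
value 1/4: 2 assignments
value 0: 19 assignments
So 1 of the 25 assignments meets the threshold.

1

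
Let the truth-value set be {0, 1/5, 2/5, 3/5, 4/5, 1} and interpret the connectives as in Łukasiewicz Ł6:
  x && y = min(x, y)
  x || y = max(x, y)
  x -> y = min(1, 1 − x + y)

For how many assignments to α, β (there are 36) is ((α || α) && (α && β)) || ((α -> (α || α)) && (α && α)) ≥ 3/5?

18

value 1: 6 assignments (counts)
value 4/5: 6 assignments (counts)
value 3/5: 6 assignments (counts)
value 2/5: 6 assignments
value 1/5: 6 assignments
value 0: 6 assignments
So 18 of the 36 assignments meet the threshold.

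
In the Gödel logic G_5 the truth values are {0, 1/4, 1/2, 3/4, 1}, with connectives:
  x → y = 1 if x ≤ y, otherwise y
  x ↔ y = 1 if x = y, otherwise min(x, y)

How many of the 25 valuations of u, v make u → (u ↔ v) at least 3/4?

16

value 1: 15 assignments (counts)
value 3/4: 1 assignment (counts)
value 1/2: 2 assignments
value 1/4: 3 assignments
value 0: 4 assignments
So 16 of the 25 assignments meet the threshold.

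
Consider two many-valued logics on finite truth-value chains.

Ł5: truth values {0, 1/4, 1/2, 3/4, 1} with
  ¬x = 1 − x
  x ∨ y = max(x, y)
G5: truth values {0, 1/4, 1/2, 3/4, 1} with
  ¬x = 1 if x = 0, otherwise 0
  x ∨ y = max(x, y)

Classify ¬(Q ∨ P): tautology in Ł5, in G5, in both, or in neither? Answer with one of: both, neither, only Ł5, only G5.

neither

In Ł5: at P = 0, Q = 1/4 the value is 3/4 — not a tautology.
In G5: at P = 0, Q = 1/4 the value is 0 — not a tautology.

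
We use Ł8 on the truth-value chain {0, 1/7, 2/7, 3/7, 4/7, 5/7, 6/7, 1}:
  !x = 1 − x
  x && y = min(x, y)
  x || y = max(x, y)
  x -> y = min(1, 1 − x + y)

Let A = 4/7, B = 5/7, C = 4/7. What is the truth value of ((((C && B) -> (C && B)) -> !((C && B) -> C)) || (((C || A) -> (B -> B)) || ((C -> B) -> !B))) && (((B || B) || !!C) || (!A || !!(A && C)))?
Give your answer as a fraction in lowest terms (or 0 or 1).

5/7

C && B = 4/7 && 5/7 = 4/7
C && B = 4/7 && 5/7 = 4/7
(C && B) -> (C && B) = 4/7 -> 4/7 = 1
C && B = 4/7 && 5/7 = 4/7
(C && B) -> C = 4/7 -> 4/7 = 1
!((C && B) -> C) = !1 = 0
((C && B) -> (C && B)) -> !((C && B) -> C) = 1 -> 0 = 0
C || A = 4/7 || 4/7 = 4/7
B -> B = 5/7 -> 5/7 = 1
(C || A) -> (B -> B) = 4/7 -> 1 = 1
C -> B = 4/7 -> 5/7 = 1
!B = !5/7 = 2/7
(C -> B) -> !B = 1 -> 2/7 = 2/7
((C || A) -> (B -> B)) || ((C -> B) -> !B) = 1 || 2/7 = 1
(((C && B) -> (C && B)) -> !((C && B) -> C)) || (((C || A) -> (B -> B)) || ((C -> B) -> !B)) = 0 || 1 = 1
B || B = 5/7 || 5/7 = 5/7
!C = !4/7 = 3/7
!!C = !3/7 = 4/7
(B || B) || !!C = 5/7 || 4/7 = 5/7
!A = !4/7 = 3/7
A && C = 4/7 && 4/7 = 4/7
!(A && C) = !4/7 = 3/7
!!(A && C) = !3/7 = 4/7
!A || !!(A && C) = 3/7 || 4/7 = 4/7
((B || B) || !!C) || (!A || !!(A && C)) = 5/7 || 4/7 = 5/7
((((C && B) -> (C && B)) -> !((C && B) -> C)) || (((C || A) -> (B -> B)) || ((C -> B) -> !B))) && (((B || B) || !!C) || (!A || !!(A && C))) = 1 && 5/7 = 5/7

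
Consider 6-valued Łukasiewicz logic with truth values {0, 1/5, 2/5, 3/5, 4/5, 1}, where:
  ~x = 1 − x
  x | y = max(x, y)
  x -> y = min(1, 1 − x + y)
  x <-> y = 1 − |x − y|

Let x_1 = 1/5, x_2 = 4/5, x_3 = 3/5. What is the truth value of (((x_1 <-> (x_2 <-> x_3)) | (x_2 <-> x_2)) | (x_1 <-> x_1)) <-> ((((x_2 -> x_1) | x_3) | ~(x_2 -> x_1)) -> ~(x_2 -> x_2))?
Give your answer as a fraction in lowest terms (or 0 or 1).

x_2 <-> x_3 = 4/5 <-> 3/5 = 4/5
x_1 <-> (x_2 <-> x_3) = 1/5 <-> 4/5 = 2/5
x_2 <-> x_2 = 4/5 <-> 4/5 = 1
(x_1 <-> (x_2 <-> x_3)) | (x_2 <-> x_2) = 2/5 | 1 = 1
x_1 <-> x_1 = 1/5 <-> 1/5 = 1
((x_1 <-> (x_2 <-> x_3)) | (x_2 <-> x_2)) | (x_1 <-> x_1) = 1 | 1 = 1
x_2 -> x_1 = 4/5 -> 1/5 = 2/5
(x_2 -> x_1) | x_3 = 2/5 | 3/5 = 3/5
x_2 -> x_1 = 4/5 -> 1/5 = 2/5
~(x_2 -> x_1) = ~2/5 = 3/5
((x_2 -> x_1) | x_3) | ~(x_2 -> x_1) = 3/5 | 3/5 = 3/5
x_2 -> x_2 = 4/5 -> 4/5 = 1
~(x_2 -> x_2) = ~1 = 0
(((x_2 -> x_1) | x_3) | ~(x_2 -> x_1)) -> ~(x_2 -> x_2) = 3/5 -> 0 = 2/5
(((x_1 <-> (x_2 <-> x_3)) | (x_2 <-> x_2)) | (x_1 <-> x_1)) <-> ((((x_2 -> x_1) | x_3) | ~(x_2 -> x_1)) -> ~(x_2 -> x_2)) = 1 <-> 2/5 = 2/5

2/5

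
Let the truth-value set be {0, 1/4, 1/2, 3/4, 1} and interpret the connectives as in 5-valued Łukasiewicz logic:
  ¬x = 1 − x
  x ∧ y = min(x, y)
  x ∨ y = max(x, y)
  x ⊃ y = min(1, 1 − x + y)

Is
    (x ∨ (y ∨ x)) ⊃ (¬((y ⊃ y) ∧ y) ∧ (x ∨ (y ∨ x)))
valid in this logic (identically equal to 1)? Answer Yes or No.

Counterexample: take x = 0, y = 3/4.
y ∨ x = 3/4 ∨ 0 = 3/4
x ∨ (y ∨ x) = 0 ∨ 3/4 = 3/4
y ⊃ y = 3/4 ⊃ 3/4 = 1
(y ⊃ y) ∧ y = 1 ∧ 3/4 = 3/4
¬((y ⊃ y) ∧ y) = ¬3/4 = 1/4
y ∨ x = 3/4 ∨ 0 = 3/4
x ∨ (y ∨ x) = 0 ∨ 3/4 = 3/4
¬((y ⊃ y) ∧ y) ∧ (x ∨ (y ∨ x)) = 1/4 ∧ 3/4 = 1/4
(x ∨ (y ∨ x)) ⊃ (¬((y ⊃ y) ∧ y) ∧ (x ∨ (y ∨ x))) = 3/4 ⊃ 1/4 = 1/2
This gives 1/2 ≠ 1.

No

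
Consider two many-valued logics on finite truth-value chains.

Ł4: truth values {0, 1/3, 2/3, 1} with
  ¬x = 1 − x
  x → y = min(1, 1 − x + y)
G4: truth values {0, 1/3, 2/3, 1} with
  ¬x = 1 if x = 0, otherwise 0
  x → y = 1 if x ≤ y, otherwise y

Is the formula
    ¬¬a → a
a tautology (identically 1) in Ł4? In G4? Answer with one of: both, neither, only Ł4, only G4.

only Ł4

In Ł4: every assignment gives 1 — tautology.
In G4: at a = 1/3 the value is 1/3 — not a tautology.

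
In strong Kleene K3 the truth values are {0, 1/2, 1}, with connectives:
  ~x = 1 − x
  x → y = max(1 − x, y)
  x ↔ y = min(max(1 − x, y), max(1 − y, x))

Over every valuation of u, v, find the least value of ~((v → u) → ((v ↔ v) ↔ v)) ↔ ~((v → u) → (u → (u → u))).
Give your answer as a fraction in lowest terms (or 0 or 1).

Take u = 0, v = 0:
v → u = 0 → 0 = 1
v ↔ v = 0 ↔ 0 = 1
(v ↔ v) ↔ v = 1 ↔ 0 = 0
(v → u) → ((v ↔ v) ↔ v) = 1 → 0 = 0
~((v → u) → ((v ↔ v) ↔ v)) = ~0 = 1
v → u = 0 → 0 = 1
u → u = 0 → 0 = 1
u → (u → u) = 0 → 1 = 1
(v → u) → (u → (u → u)) = 1 → 1 = 1
~((v → u) → (u → (u → u))) = ~1 = 0
~((v → u) → ((v ↔ v) ↔ v)) ↔ ~((v → u) → (u → (u → u))) = 1 ↔ 0 = 0
No assignment yields a value below 0, so this is the minimum.

0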